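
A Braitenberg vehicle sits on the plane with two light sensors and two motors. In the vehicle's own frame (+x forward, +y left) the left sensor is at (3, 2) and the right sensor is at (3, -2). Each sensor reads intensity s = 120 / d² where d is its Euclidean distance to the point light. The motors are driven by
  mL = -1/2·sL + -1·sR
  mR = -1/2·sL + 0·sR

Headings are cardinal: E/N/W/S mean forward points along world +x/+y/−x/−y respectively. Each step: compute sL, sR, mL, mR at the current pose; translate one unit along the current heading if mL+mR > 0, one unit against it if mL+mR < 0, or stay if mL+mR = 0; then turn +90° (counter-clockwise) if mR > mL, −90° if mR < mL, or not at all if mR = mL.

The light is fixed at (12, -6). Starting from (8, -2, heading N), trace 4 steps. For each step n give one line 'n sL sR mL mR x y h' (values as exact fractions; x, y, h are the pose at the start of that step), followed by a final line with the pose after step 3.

0 24/17 120/53 -2676/901 -12/17 8 -2 N
1 12/5 60/37 -522/185 -6/5 8 -3 W
2 120 24/5 -324/5 -60 9 -3 S
3 10/3 30 -95/3 -5/3 9 -2 E
final 8 -2 N

n=0: pose=(8,-2,N); sL=24/17, sR=120/53; mL=-2676/901, mR=-12/17; mL+mR=-3312/901 → advance -1; mR−mL=120/53 → turn +1·90°
n=1: pose=(8,-3,W); sL=12/5, sR=60/37; mL=-522/185, mR=-6/5; mL+mR=-744/185 → advance -1; mR−mL=60/37 → turn +1·90°
n=2: pose=(9,-3,S); sL=120, sR=24/5; mL=-324/5, mR=-60; mL+mR=-624/5 → advance -1; mR−mL=24/5 → turn +1·90°
n=3: pose=(9,-2,E); sL=10/3, sR=30; mL=-95/3, mR=-5/3; mL+mR=-100/3 → advance -1; mR−mL=30 → turn +1·90°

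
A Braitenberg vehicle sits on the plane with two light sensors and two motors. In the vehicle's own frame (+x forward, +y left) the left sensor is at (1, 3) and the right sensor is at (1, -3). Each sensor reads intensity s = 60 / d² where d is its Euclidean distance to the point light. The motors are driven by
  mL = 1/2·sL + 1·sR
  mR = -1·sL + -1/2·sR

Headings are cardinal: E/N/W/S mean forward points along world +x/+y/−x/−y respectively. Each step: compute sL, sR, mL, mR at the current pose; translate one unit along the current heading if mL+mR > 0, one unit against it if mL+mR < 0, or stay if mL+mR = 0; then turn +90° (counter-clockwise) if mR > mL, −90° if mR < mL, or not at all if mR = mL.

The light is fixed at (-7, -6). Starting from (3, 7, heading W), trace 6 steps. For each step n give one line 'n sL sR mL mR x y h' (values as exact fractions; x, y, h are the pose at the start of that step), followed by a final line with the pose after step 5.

0 60/181 60/337 20970/60997 -25650/60997 3 7 W
1 3/13 15/98 171/637 -783/2548 4 7 N
2 20/123 4/15 214/615 -182/615 4 6 E
3 30/173 30/101 6705/17473 -5625/17473 5 6 S
4 12/37 60/317 4122/11729 -4914/11729 5 5 W
5 15/61 3/20 333/1220 -783/2440 6 5 N
final 6 4 E

n=0: pose=(3,7,W); sL=60/181, sR=60/337; mL=20970/60997, mR=-25650/60997; mL+mR=-4680/60997 → advance -1; mR−mL=-46620/60997 → turn -1·90°
n=1: pose=(4,7,N); sL=3/13, sR=15/98; mL=171/637, mR=-783/2548; mL+mR=-99/2548 → advance -1; mR−mL=-1467/2548 → turn -1·90°
n=2: pose=(4,6,E); sL=20/123, sR=4/15; mL=214/615, mR=-182/615; mL+mR=32/615 → advance +1; mR−mL=-132/205 → turn -1·90°
n=3: pose=(5,6,S); sL=30/173, sR=30/101; mL=6705/17473, mR=-5625/17473; mL+mR=1080/17473 → advance +1; mR−mL=-12330/17473 → turn -1·90°
n=4: pose=(5,5,W); sL=12/37, sR=60/317; mL=4122/11729, mR=-4914/11729; mL+mR=-792/11729 → advance -1; mR−mL=-9036/11729 → turn -1·90°
n=5: pose=(6,5,N); sL=15/61, sR=3/20; mL=333/1220, mR=-783/2440; mL+mR=-117/2440 → advance -1; mR−mL=-1449/2440 → turn -1·90°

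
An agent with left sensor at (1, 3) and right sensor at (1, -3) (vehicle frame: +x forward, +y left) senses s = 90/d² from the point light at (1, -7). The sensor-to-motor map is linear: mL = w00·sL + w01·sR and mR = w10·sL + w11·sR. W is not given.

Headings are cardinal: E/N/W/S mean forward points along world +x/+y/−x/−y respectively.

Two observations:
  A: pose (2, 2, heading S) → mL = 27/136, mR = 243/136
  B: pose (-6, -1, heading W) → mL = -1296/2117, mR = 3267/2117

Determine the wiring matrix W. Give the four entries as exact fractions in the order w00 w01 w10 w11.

obs A: pose=(2,2,S) → sL=9/8, sR=45/34, mL=27/136, mR=243/136
obs B: pose=(-6,-1,W) → sL=90/73, sR=18/29, mL=-1296/2117, mR=3267/2117
sensor matrix S = [[9/8, 45/34], [90/73, 18/29]]; det S = -134379/143956
solve [mL_A; mL_B] = S·[w00; w01] and [mR_A; mR_B] = S·[w10; w11]:
  w00 = -1, w01 = 1, w10 = 1, w11 = 1/2

-1 1 1 1/2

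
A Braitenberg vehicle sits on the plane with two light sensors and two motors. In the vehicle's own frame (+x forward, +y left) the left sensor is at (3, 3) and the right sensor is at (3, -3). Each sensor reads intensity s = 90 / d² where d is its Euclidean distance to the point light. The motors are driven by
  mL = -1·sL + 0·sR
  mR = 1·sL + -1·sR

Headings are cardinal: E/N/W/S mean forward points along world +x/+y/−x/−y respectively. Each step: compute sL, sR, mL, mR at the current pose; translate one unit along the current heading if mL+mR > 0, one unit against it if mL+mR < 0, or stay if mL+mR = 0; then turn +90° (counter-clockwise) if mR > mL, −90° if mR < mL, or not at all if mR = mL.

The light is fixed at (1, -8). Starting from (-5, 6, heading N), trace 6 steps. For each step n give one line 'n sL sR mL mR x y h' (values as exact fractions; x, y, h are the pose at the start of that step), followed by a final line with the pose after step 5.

0 9/37 45/149 -9/37 -324/5513 -5 6 N
1 90/181 90/337 -90/181 14040/60997 -5 5 W
2 45/52 45/82 -45/52 675/2132 -4 5 S
3 90/293 18/25 -90/293 -3024/7325 -4 6 E
4 9/13 45/101 -9/13 324/1313 -5 6 S
5 10/37 10/17 -10/37 -200/629 -5 7 E
final -6 7 S

n=0: pose=(-5,6,N); sL=9/37, sR=45/149; mL=-9/37, mR=-324/5513; mL+mR=-45/149 → advance -1; mR−mL=1017/5513 → turn +1·90°
n=1: pose=(-5,5,W); sL=90/181, sR=90/337; mL=-90/181, mR=14040/60997; mL+mR=-90/337 → advance -1; mR−mL=44370/60997 → turn +1·90°
n=2: pose=(-4,5,S); sL=45/52, sR=45/82; mL=-45/52, mR=675/2132; mL+mR=-45/82 → advance -1; mR−mL=630/533 → turn +1·90°
n=3: pose=(-4,6,E); sL=90/293, sR=18/25; mL=-90/293, mR=-3024/7325; mL+mR=-18/25 → advance -1; mR−mL=-774/7325 → turn -1·90°
n=4: pose=(-5,6,S); sL=9/13, sR=45/101; mL=-9/13, mR=324/1313; mL+mR=-45/101 → advance -1; mR−mL=1233/1313 → turn +1·90°
n=5: pose=(-5,7,E); sL=10/37, sR=10/17; mL=-10/37, mR=-200/629; mL+mR=-10/17 → advance -1; mR−mL=-30/629 → turn -1·90°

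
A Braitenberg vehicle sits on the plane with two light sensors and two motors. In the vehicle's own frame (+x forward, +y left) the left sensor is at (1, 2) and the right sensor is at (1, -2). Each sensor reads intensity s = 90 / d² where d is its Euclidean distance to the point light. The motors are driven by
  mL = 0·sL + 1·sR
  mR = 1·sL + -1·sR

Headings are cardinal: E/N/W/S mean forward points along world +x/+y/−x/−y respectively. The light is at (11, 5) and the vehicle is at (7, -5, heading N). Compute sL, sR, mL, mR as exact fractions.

10/13 18/17 18/17 -64/221

left sensor world pos  = (5, -4); dL² = 117
right sensor world pos = (9, -4); dR² = 85
sL = 90/117 = 10/13
sR = 90/85 = 18/17
mL = 0·sL + 1·sR = 18/17
mR = 1·sL + -1·sR = -64/221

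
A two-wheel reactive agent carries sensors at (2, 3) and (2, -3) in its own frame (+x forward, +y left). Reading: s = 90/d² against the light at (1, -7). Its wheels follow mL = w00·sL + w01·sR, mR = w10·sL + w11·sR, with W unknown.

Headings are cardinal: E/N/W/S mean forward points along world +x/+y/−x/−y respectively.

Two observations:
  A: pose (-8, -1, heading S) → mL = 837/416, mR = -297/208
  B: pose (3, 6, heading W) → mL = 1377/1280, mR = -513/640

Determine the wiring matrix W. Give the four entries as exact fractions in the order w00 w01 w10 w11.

obs A: pose=(-8,-1,S) → sL=45/26, sR=9/16, mL=837/416, mR=-297/208
obs B: pose=(3,6,W) → sL=9/10, sR=45/128, mL=1377/1280, mR=-513/640
sensor matrix S = [[45/26, 9/16], [9/10, 45/128]]; det S = 1701/16640
solve [mL_A; mL_B] = S·[w00; w01] and [mR_A; mR_B] = S·[w10; w11]:
  w00 = 1, w01 = 1/2, w10 = -1/2, w11 = -1

1 1/2 -1/2 -1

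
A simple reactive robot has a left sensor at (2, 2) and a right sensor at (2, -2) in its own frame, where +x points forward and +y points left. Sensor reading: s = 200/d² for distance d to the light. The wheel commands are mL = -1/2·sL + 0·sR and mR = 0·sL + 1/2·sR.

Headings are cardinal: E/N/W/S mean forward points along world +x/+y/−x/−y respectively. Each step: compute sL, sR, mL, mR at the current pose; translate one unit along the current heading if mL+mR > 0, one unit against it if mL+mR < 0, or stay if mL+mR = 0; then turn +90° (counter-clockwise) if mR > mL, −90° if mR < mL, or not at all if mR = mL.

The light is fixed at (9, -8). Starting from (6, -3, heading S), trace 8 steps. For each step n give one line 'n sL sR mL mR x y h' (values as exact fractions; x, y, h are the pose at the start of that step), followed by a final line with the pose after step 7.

n=0: pose=(6,-3,S); sL=20, sR=100/17; mL=-10, mR=50/17; mL+mR=-120/17 → advance -1; mR−mL=220/17 → turn +1·90°
n=1: pose=(6,-2,E); sL=40/13, sR=200/17; mL=-20/13, mR=100/17; mL+mR=960/221 → advance +1; mR−mL=1640/221 → turn +1·90°
n=2: pose=(7,-2,N); sL=5/2, sR=25/8; mL=-5/4, mR=25/16; mL+mR=5/16 → advance +1; mR−mL=45/16 → turn +1·90°
n=3: pose=(7,-1,W); sL=200/41, sR=200/97; mL=-100/41, mR=100/97; mL+mR=-5600/3977 → advance -1; mR−mL=13800/3977 → turn +1·90°
n=4: pose=(8,-1,S); sL=100/13, sR=100/17; mL=-50/13, mR=50/17; mL+mR=-200/221 → advance -1; mR−mL=1500/221 → turn +1·90°
n=5: pose=(8,0,E); sL=200/101, sR=200/37; mL=-100/101, mR=100/37; mL+mR=6400/3737 → advance +1; mR−mL=13800/3737 → turn +1·90°
n=6: pose=(9,0,N); sL=25/13, sR=25/13; mL=-25/26, mR=25/26; mL+mR=0 → advance +0; mR−mL=25/13 → turn +1·90°
n=7: pose=(9,0,W); sL=5, sR=25/13; mL=-5/2, mR=25/26; mL+mR=-20/13 → advance -1; mR−mL=45/13 → turn +1·90°

0 20 100/17 -10 50/17 6 -3 S
1 40/13 200/17 -20/13 100/17 6 -2 E
2 5/2 25/8 -5/4 25/16 7 -2 N
3 200/41 200/97 -100/41 100/97 7 -1 W
4 100/13 100/17 -50/13 50/17 8 -1 S
5 200/101 200/37 -100/101 100/37 8 0 E
6 25/13 25/13 -25/26 25/26 9 0 N
7 5 25/13 -5/2 25/26 9 0 W
final 10 0 S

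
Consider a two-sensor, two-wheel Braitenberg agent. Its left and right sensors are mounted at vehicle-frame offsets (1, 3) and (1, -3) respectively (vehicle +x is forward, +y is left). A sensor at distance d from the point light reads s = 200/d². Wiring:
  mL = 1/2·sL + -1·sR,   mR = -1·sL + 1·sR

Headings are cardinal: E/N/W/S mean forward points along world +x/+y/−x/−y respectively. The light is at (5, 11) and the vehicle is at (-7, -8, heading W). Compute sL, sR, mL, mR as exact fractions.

200/653 8/17 -3524/11101 1824/11101

left sensor world pos  = (-8, -11); dL² = 653
right sensor world pos = (-8, -5); dR² = 425
sL = 200/653 = 200/653
sR = 200/425 = 8/17
mL = 1/2·sL + -1·sR = -3524/11101
mR = -1·sL + 1·sR = 1824/11101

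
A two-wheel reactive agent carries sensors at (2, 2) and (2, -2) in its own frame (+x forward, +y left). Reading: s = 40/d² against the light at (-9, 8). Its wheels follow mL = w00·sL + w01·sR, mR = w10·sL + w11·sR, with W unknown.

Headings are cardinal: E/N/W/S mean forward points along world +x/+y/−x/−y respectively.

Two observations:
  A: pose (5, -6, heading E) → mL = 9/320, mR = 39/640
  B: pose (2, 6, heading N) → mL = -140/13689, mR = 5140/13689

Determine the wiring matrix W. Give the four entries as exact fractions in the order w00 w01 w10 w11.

obs A: pose=(5,-6,E) → sL=1/10, sR=5/64, mL=9/320, mR=39/640
obs B: pose=(2,6,N) → sL=40/81, sR=40/169, mL=-140/13689, mR=5140/13689
sensor matrix S = [[1/10, 5/64], [40/81, 40/169]]; det S = -1633/109512
solve [mL_A; mL_B] = S·[w00; w01] and [mR_A; mR_B] = S·[w10; w11]:
  w00 = -1/2, w01 = 1, w10 = 1, w11 = -1/2

-1/2 1 1 -1/2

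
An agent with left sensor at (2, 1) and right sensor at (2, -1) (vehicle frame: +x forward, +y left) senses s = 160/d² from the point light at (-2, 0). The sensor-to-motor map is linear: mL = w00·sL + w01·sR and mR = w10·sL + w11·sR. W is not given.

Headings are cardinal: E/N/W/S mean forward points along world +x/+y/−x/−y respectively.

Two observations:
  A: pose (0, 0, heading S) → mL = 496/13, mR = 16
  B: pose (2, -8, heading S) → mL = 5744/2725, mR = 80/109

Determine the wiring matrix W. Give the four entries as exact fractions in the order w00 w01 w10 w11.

1/2 1 0 1/2

obs A: pose=(0,0,S) → sL=160/13, sR=32, mL=496/13, mR=16
obs B: pose=(2,-8,S) → sL=32/25, sR=160/109, mL=5744/2725, mR=80/109
sensor matrix S = [[160/13, 32], [32/25, 160/109]]; det S = -811008/35425
solve [mL_A; mL_B] = S·[w00; w01] and [mR_A; mR_B] = S·[w10; w11]:
  w00 = 1/2, w01 = 1, w10 = 0, w11 = 1/2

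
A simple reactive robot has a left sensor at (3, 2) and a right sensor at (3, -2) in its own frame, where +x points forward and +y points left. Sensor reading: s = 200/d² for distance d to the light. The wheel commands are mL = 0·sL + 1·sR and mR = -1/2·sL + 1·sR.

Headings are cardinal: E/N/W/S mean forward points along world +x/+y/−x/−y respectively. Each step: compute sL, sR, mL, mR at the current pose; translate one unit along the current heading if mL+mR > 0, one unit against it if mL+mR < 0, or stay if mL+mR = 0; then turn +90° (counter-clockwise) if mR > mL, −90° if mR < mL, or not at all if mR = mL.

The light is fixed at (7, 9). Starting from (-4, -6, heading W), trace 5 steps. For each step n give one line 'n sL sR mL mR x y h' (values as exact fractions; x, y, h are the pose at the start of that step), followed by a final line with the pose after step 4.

n=0: pose=(-4,-6,W); sL=40/97, sR=40/73; mL=40/73, mR=2420/7081; mL+mR=6300/7081 → advance +1; mR−mL=-20/97 → turn -1·90°
n=1: pose=(-5,-6,N); sL=10/17, sR=50/61; mL=50/61, mR=545/1037; mL+mR=1395/1037 → advance +1; mR−mL=-5/17 → turn -1·90°
n=2: pose=(-5,-5,E); sL=8/9, sR=200/337; mL=200/337, mR=452/3033; mL+mR=2252/3033 → advance +1; mR−mL=-4/9 → turn -1·90°
n=3: pose=(-4,-5,S); sL=20/37, sR=100/229; mL=100/229, mR=1410/8473; mL+mR=5110/8473 → advance +1; mR−mL=-10/37 → turn -1·90°
n=4: pose=(-4,-6,W); sL=40/97, sR=40/73; mL=40/73, mR=2420/7081; mL+mR=6300/7081 → advance +1; mR−mL=-20/97 → turn -1·90°

0 40/97 40/73 40/73 2420/7081 -4 -6 W
1 10/17 50/61 50/61 545/1037 -5 -6 N
2 8/9 200/337 200/337 452/3033 -5 -5 E
3 20/37 100/229 100/229 1410/8473 -4 -5 S
4 40/97 40/73 40/73 2420/7081 -4 -6 W
final -5 -6 N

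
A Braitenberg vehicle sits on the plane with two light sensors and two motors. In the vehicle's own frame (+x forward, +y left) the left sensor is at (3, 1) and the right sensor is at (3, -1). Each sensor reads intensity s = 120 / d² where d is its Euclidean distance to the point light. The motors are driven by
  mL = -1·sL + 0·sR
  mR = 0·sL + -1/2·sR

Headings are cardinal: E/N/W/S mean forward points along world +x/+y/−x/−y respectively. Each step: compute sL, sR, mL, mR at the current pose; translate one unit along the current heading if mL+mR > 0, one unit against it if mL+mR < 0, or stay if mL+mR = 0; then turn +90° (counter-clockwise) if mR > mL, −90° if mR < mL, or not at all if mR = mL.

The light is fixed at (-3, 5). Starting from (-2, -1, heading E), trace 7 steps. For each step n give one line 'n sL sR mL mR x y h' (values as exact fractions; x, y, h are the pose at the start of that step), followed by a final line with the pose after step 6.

n=0: pose=(-2,-1,E); sL=120/41, sR=24/13; mL=-120/41, mR=-12/13; mL+mR=-2052/533 → advance -1; mR−mL=1068/533 → turn +1·90°
n=1: pose=(-3,-1,N); sL=12, sR=12; mL=-12, mR=-6; mL+mR=-18 → advance -1; mR−mL=6 → turn +1·90°
n=2: pose=(-3,-2,W); sL=120/73, sR=8/3; mL=-120/73, mR=-4/3; mL+mR=-652/219 → advance -1; mR−mL=68/219 → turn +1·90°
n=3: pose=(-2,-2,S); sL=15/13, sR=6/5; mL=-15/13, mR=-3/5; mL+mR=-114/65 → advance -1; mR−mL=36/65 → turn +1·90°
n=4: pose=(-2,-1,E); sL=120/41, sR=24/13; mL=-120/41, mR=-12/13; mL+mR=-2052/533 → advance -1; mR−mL=1068/533 → turn +1·90°
n=5: pose=(-3,-1,N); sL=12, sR=12; mL=-12, mR=-6; mL+mR=-18 → advance -1; mR−mL=6 → turn +1·90°
n=6: pose=(-3,-2,W); sL=120/73, sR=8/3; mL=-120/73, mR=-4/3; mL+mR=-652/219 → advance -1; mR−mL=68/219 → turn +1·90°

0 120/41 24/13 -120/41 -12/13 -2 -1 E
1 12 12 -12 -6 -3 -1 N
2 120/73 8/3 -120/73 -4/3 -3 -2 W
3 15/13 6/5 -15/13 -3/5 -2 -2 S
4 120/41 24/13 -120/41 -12/13 -2 -1 E
5 12 12 -12 -6 -3 -1 N
6 120/73 8/3 -120/73 -4/3 -3 -2 W
final -2 -2 S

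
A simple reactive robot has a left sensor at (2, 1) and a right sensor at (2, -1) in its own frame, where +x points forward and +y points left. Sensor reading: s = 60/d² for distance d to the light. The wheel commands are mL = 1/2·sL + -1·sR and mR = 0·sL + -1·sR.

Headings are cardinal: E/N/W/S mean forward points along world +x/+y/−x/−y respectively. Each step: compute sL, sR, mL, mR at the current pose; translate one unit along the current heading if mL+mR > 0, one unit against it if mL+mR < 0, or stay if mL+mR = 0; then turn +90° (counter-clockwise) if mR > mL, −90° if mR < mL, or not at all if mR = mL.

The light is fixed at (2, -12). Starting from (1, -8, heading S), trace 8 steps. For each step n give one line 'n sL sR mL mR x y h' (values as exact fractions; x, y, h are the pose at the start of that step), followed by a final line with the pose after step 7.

n=0: pose=(1,-8,S); sL=15, sR=15/2; mL=0, mR=-15/2; mL+mR=-15/2 → advance -1; mR−mL=-15/2 → turn -1·90°
n=1: pose=(1,-7,W); sL=12/5, sR=4/3; mL=-2/15, mR=-4/3; mL+mR=-22/15 → advance -1; mR−mL=-6/5 → turn -1·90°
n=2: pose=(2,-7,N); sL=6/5, sR=6/5; mL=-3/5, mR=-6/5; mL+mR=-9/5 → advance -1; mR−mL=-3/5 → turn -1·90°
n=3: pose=(2,-8,E); sL=60/29, sR=60/13; mL=-1350/377, mR=-60/13; mL+mR=-3090/377 → advance -1; mR−mL=-30/29 → turn -1·90°
n=4: pose=(1,-8,S); sL=15, sR=15/2; mL=0, mR=-15/2; mL+mR=-15/2 → advance -1; mR−mL=-15/2 → turn -1·90°
n=5: pose=(1,-7,W); sL=12/5, sR=4/3; mL=-2/15, mR=-4/3; mL+mR=-22/15 → advance -1; mR−mL=-6/5 → turn -1·90°
n=6: pose=(2,-7,N); sL=6/5, sR=6/5; mL=-3/5, mR=-6/5; mL+mR=-9/5 → advance -1; mR−mL=-3/5 → turn -1·90°
n=7: pose=(2,-8,E); sL=60/29, sR=60/13; mL=-1350/377, mR=-60/13; mL+mR=-3090/377 → advance -1; mR−mL=-30/29 → turn -1·90°

0 15 15/2 0 -15/2 1 -8 S
1 12/5 4/3 -2/15 -4/3 1 -7 W
2 6/5 6/5 -3/5 -6/5 2 -7 N
3 60/29 60/13 -1350/377 -60/13 2 -8 E
4 15 15/2 0 -15/2 1 -8 S
5 12/5 4/3 -2/15 -4/3 1 -7 W
6 6/5 6/5 -3/5 -6/5 2 -7 N
7 60/29 60/13 -1350/377 -60/13 2 -8 E
final 1 -8 S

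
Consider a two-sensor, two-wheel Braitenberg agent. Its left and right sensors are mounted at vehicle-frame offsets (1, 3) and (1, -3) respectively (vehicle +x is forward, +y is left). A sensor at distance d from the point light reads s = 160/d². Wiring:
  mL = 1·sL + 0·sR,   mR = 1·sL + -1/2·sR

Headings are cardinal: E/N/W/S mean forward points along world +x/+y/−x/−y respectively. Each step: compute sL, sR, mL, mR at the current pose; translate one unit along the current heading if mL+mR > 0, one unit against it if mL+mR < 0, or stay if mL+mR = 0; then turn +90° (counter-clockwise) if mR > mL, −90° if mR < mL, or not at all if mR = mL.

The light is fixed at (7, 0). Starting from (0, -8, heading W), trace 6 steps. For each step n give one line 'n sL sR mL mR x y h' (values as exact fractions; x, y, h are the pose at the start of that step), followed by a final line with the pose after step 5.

0 32/37 160/89 32/37 -112/3293 0 -8 W
1 16/17 80/37 16/17 -88/629 -1 -8 N
2 32/13 160/149 32/13 3728/1937 -1 -7 E
3 2 40/41 2 62/41 0 -7 S
4 32/37 160/89 32/37 -112/3293 0 -8 W
5 16/17 80/37 16/17 -88/629 -1 -8 N
final -1 -7 E

n=0: pose=(0,-8,W); sL=32/37, sR=160/89; mL=32/37, mR=-112/3293; mL+mR=2736/3293 → advance +1; mR−mL=-80/89 → turn -1·90°
n=1: pose=(-1,-8,N); sL=16/17, sR=80/37; mL=16/17, mR=-88/629; mL+mR=504/629 → advance +1; mR−mL=-40/37 → turn -1·90°
n=2: pose=(-1,-7,E); sL=32/13, sR=160/149; mL=32/13, mR=3728/1937; mL+mR=8496/1937 → advance +1; mR−mL=-80/149 → turn -1·90°
n=3: pose=(0,-7,S); sL=2, sR=40/41; mL=2, mR=62/41; mL+mR=144/41 → advance +1; mR−mL=-20/41 → turn -1·90°
n=4: pose=(0,-8,W); sL=32/37, sR=160/89; mL=32/37, mR=-112/3293; mL+mR=2736/3293 → advance +1; mR−mL=-80/89 → turn -1·90°
n=5: pose=(-1,-8,N); sL=16/17, sR=80/37; mL=16/17, mR=-88/629; mL+mR=504/629 → advance +1; mR−mL=-40/37 → turn -1·90°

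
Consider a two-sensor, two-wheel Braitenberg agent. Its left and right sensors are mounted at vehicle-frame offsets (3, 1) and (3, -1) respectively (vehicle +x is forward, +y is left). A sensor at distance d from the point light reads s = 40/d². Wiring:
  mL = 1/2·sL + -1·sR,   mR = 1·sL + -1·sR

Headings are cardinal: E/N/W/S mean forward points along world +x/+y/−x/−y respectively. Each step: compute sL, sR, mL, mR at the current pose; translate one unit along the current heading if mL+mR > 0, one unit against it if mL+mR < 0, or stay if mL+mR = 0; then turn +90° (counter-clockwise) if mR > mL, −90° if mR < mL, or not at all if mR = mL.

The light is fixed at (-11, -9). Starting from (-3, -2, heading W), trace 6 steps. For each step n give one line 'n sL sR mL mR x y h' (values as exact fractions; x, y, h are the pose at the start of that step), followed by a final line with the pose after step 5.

0 40/61 40/89 -660/5429 1120/5429 -3 -2 W
1 1/2 10/13 -27/52 -7/26 -4 -2 S
2 40/181 40/149 -4260/26969 -1280/26969 -4 -1 E
3 20/73 4/17 -122/1241 48/1241 -5 -1 N
4 8/9 40/73 -68/657 224/657 -5 -2 W
5 10/13 5/4 -45/52 -25/52 -6 -2 S
final -6 -1 E

n=0: pose=(-3,-2,W); sL=40/61, sR=40/89; mL=-660/5429, mR=1120/5429; mL+mR=460/5429 → advance +1; mR−mL=20/61 → turn +1·90°
n=1: pose=(-4,-2,S); sL=1/2, sR=10/13; mL=-27/52, mR=-7/26; mL+mR=-41/52 → advance -1; mR−mL=1/4 → turn +1·90°
n=2: pose=(-4,-1,E); sL=40/181, sR=40/149; mL=-4260/26969, mR=-1280/26969; mL+mR=-5540/26969 → advance -1; mR−mL=20/181 → turn +1·90°
n=3: pose=(-5,-1,N); sL=20/73, sR=4/17; mL=-122/1241, mR=48/1241; mL+mR=-74/1241 → advance -1; mR−mL=10/73 → turn +1·90°
n=4: pose=(-5,-2,W); sL=8/9, sR=40/73; mL=-68/657, mR=224/657; mL+mR=52/219 → advance +1; mR−mL=4/9 → turn +1·90°
n=5: pose=(-6,-2,S); sL=10/13, sR=5/4; mL=-45/52, mR=-25/52; mL+mR=-35/26 → advance -1; mR−mL=5/13 → turn +1·90°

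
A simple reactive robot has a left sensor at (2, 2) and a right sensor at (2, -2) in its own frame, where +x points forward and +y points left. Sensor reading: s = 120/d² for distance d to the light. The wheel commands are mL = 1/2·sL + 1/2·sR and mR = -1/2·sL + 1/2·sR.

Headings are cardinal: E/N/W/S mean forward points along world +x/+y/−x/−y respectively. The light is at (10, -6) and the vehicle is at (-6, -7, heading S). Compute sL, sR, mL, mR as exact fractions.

left sensor world pos  = (-4, -9); dL² = 205
right sensor world pos = (-8, -9); dR² = 333
sL = 120/205 = 24/41
sR = 120/333 = 40/111
mL = 1/2·sL + 1/2·sR = 2152/4551
mR = -1/2·sL + 1/2·sR = -512/4551

24/41 40/111 2152/4551 -512/4551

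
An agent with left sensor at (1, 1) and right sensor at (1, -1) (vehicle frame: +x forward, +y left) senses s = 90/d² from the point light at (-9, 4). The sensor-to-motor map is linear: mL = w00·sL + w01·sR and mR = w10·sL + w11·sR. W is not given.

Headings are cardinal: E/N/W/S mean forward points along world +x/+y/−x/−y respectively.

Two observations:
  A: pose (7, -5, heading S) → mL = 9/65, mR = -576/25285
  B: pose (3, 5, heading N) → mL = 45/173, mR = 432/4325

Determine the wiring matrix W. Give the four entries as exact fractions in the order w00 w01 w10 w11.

obs A: pose=(7,-5,S) → sL=90/389, sR=18/65, mL=9/65, mR=-576/25285
obs B: pose=(3,5,N) → sL=18/25, sR=90/173, mL=45/173, mR=432/4325
sensor matrix S = [[90/389, 18/65], [18/25, 90/173]]; det S = -8641728/109357625
solve [mL_A; mL_B] = S·[w00; w01] and [mR_A; mR_B] = S·[w10; w11]:
  w00 = 0, w01 = 1/2, w10 = 1/2, w11 = -1/2

0 1/2 1/2 -1/2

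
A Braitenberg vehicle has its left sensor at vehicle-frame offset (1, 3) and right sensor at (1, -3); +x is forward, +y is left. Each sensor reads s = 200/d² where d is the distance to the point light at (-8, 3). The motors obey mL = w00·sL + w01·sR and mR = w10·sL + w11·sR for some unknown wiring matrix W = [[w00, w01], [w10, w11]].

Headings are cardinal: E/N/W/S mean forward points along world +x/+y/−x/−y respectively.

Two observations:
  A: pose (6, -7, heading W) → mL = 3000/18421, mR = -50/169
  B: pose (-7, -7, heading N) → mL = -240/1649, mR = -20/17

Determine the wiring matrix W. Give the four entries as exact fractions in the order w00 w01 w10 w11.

obs A: pose=(6,-7,W) → sL=100/169, sR=100/109, mL=3000/18421, mR=-50/169
obs B: pose=(-7,-7,N) → sL=40/17, sR=200/97, mL=-240/1649, mR=-20/17
sensor matrix S = [[100/169, 100/109], [40/17, 200/97]]; det S = -28512000/30376229
solve [mL_A; mL_B] = S·[w00; w01] and [mR_A; mR_B] = S·[w10; w11]:
  w00 = -1/2, w01 = 1/2, w10 = -1/2, w11 = 0

-1/2 1/2 -1/2 0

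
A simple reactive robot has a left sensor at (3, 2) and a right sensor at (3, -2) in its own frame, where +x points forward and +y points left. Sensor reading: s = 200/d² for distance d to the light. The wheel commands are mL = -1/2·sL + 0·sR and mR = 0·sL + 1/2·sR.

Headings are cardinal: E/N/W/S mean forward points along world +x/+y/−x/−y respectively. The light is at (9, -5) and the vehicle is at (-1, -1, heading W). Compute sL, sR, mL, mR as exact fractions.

200/173 40/41 -100/173 20/41

left sensor world pos  = (-4, -3); dL² = 173
right sensor world pos = (-4, 1); dR² = 205
sL = 200/173 = 200/173
sR = 200/205 = 40/41
mL = -1/2·sL + 0·sR = -100/173
mR = 0·sL + 1/2·sR = 20/41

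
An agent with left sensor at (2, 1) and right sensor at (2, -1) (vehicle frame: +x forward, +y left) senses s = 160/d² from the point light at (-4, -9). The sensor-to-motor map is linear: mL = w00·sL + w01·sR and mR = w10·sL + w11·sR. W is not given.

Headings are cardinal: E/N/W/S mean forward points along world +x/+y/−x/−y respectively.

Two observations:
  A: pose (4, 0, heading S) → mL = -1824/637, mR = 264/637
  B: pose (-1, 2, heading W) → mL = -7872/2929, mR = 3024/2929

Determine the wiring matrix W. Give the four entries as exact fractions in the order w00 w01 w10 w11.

obs A: pose=(4,0,S) → sL=16/13, sR=80/49, mL=-1824/637, mR=264/637
obs B: pose=(-1,2,W) → sL=160/101, sR=32/29, mL=-7872/2929, mR=3024/2929
sensor matrix S = [[16/13, 80/49], [160/101, 32/29]]; det S = -2291712/1865773
solve [mL_A; mL_B] = S·[w00; w01] and [mR_A; mR_B] = S·[w10; w11]:
  w00 = -1, w01 = -1, w10 = 1, w11 = -1/2

-1 -1 1 -1/2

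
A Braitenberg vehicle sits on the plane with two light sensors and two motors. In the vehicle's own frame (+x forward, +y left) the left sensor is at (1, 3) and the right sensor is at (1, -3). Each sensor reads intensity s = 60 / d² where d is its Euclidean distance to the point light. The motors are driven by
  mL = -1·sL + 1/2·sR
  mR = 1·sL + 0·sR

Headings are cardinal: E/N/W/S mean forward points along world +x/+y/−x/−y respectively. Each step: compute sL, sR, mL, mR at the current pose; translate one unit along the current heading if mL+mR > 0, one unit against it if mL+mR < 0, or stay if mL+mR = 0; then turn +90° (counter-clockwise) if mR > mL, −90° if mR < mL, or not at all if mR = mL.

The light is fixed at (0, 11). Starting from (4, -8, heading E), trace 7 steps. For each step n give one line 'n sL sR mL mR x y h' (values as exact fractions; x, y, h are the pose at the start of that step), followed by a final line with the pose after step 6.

0 60/281 60/509 -22110/143029 60/281 4 -8 E
1 15/82 15/97 -420/3977 15/82 5 -8 N
2 60/457 60/241 -750/110137 60/457 5 -7 W
3 6/41 30/181 -471/7421 6/41 4 -7 S
4 60/281 60/509 -22110/143029 60/281 4 -8 E
5 15/82 15/97 -420/3977 15/82 5 -8 N
6 60/457 60/241 -750/110137 60/457 5 -7 W
final 4 -7 S

n=0: pose=(4,-8,E); sL=60/281, sR=60/509; mL=-22110/143029, mR=60/281; mL+mR=30/509 → advance +1; mR−mL=52650/143029 → turn +1·90°
n=1: pose=(5,-8,N); sL=15/82, sR=15/97; mL=-420/3977, mR=15/82; mL+mR=15/194 → advance +1; mR−mL=2295/7954 → turn +1·90°
n=2: pose=(5,-7,W); sL=60/457, sR=60/241; mL=-750/110137, mR=60/457; mL+mR=30/241 → advance +1; mR−mL=15210/110137 → turn +1·90°
n=3: pose=(4,-7,S); sL=6/41, sR=30/181; mL=-471/7421, mR=6/41; mL+mR=15/181 → advance +1; mR−mL=1557/7421 → turn +1·90°
n=4: pose=(4,-8,E); sL=60/281, sR=60/509; mL=-22110/143029, mR=60/281; mL+mR=30/509 → advance +1; mR−mL=52650/143029 → turn +1·90°
n=5: pose=(5,-8,N); sL=15/82, sR=15/97; mL=-420/3977, mR=15/82; mL+mR=15/194 → advance +1; mR−mL=2295/7954 → turn +1·90°
n=6: pose=(5,-7,W); sL=60/457, sR=60/241; mL=-750/110137, mR=60/457; mL+mR=30/241 → advance +1; mR−mL=15210/110137 → turn +1·90°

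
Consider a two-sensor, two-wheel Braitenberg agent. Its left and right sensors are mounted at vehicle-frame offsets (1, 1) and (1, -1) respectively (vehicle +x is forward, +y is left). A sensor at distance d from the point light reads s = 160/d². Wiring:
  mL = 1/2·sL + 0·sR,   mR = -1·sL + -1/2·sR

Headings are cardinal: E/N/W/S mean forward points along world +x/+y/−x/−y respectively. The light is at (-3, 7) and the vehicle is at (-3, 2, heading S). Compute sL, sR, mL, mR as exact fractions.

160/37 160/37 80/37 -240/37

left sensor world pos  = (-2, 1); dL² = 37
right sensor world pos = (-4, 1); dR² = 37
sL = 160/37 = 160/37
sR = 160/37 = 160/37
mL = 1/2·sL + 0·sR = 80/37
mR = -1·sL + -1/2·sR = -240/37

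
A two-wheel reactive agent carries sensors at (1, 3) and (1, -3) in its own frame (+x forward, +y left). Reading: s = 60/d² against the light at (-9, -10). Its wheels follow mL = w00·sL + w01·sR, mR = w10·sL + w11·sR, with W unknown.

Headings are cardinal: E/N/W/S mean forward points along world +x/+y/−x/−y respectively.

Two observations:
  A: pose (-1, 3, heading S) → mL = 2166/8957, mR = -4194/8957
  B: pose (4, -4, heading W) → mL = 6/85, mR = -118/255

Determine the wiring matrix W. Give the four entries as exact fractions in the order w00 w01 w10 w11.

-1/2 1 -1/2 -1

obs A: pose=(-1,3,S) → sL=12/53, sR=60/169, mL=2166/8957, mR=-4194/8957
obs B: pose=(4,-4,W) → sL=20/51, sR=4/15, mL=6/85, mR=-118/255
sensor matrix S = [[12/53, 60/169], [20/51, 4/15]]; det S = -60032/761345
solve [mL_A; mL_B] = S·[w00; w01] and [mR_A; mR_B] = S·[w10; w11]:
  w00 = -1/2, w01 = 1, w10 = -1/2, w11 = -1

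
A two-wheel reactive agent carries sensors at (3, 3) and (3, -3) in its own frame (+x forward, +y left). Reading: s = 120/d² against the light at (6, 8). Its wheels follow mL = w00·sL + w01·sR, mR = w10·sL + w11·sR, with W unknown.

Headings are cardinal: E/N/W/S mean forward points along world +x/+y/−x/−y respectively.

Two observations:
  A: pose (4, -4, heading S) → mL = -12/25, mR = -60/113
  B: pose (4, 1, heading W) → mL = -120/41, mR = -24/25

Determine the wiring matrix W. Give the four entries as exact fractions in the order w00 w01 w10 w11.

obs A: pose=(4,-4,S) → sL=60/113, sR=12/25, mL=-12/25, mR=-60/113
obs B: pose=(4,1,W) → sL=24/25, sR=120/41, mL=-120/41, mR=-24/25
sensor matrix S = [[60/113, 12/25], [24/25, 120/41]]; det S = 3165696/2895625
solve [mL_A; mL_B] = S·[w00; w01] and [mR_A; mR_B] = S·[w10; w11]:
  w00 = 0, w01 = -1, w10 = -1, w11 = 0

0 -1 -1 0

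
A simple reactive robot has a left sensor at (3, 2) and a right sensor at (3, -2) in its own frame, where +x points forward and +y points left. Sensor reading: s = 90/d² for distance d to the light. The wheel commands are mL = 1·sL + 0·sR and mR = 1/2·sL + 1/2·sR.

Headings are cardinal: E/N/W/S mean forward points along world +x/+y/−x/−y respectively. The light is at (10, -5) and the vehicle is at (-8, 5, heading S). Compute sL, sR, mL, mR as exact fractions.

left sensor world pos  = (-6, 2); dL² = 305
right sensor world pos = (-10, 2); dR² = 449
sL = 90/305 = 18/61
sR = 90/449 = 90/449
mL = 1·sL + 0·sR = 18/61
mR = 1/2·sL + 1/2·sR = 6786/27389

18/61 90/449 18/61 6786/27389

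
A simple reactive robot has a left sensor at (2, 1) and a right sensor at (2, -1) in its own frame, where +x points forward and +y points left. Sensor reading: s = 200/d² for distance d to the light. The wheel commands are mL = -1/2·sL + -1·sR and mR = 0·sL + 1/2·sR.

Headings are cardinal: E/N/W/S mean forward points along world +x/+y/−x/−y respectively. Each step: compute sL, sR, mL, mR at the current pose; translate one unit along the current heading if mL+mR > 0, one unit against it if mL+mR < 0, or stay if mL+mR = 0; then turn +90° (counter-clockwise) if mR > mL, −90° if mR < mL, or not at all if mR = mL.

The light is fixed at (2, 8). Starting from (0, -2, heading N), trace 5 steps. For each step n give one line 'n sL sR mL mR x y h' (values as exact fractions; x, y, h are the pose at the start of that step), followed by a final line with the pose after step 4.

n=0: pose=(0,-2,N); sL=200/73, sR=40/13; mL=-4220/949, mR=20/13; mL+mR=-2760/949 → advance -1; mR−mL=5680/949 → turn +1·90°
n=1: pose=(0,-3,W); sL=5/4, sR=50/29; mL=-545/232, mR=25/29; mL+mR=-345/232 → advance -1; mR−mL=745/232 → turn +1·90°
n=2: pose=(1,-3,S); sL=200/169, sR=200/173; mL=-51100/29237, mR=100/173; mL+mR=-34200/29237 → advance -1; mR−mL=68000/29237 → turn +1·90°
n=3: pose=(1,-2,E); sL=100/41, sR=100/61; mL=-7150/2501, mR=50/61; mL+mR=-5100/2501 → advance -1; mR−mL=9200/2501 → turn +1·90°
n=4: pose=(0,-2,N); sL=200/73, sR=40/13; mL=-4220/949, mR=20/13; mL+mR=-2760/949 → advance -1; mR−mL=5680/949 → turn +1·90°

0 200/73 40/13 -4220/949 20/13 0 -2 N
1 5/4 50/29 -545/232 25/29 0 -3 W
2 200/169 200/173 -51100/29237 100/173 1 -3 S
3 100/41 100/61 -7150/2501 50/61 1 -2 E
4 200/73 40/13 -4220/949 20/13 0 -2 N
final 0 -3 W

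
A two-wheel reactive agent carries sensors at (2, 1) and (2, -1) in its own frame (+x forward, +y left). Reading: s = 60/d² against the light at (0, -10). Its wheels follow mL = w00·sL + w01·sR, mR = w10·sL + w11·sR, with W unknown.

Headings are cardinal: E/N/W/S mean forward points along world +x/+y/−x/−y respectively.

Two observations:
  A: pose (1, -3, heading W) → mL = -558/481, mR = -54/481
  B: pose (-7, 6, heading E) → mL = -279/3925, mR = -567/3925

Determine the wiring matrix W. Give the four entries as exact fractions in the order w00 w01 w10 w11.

obs A: pose=(1,-3,W) → sL=60/37, sR=12/13, mL=-558/481, mR=-54/481
obs B: pose=(-7,6,E) → sL=30/157, sR=6/25, mL=-279/3925, mR=-567/3925
sensor matrix S = [[60/37, 12/13], [30/157, 6/25]]; det S = 80352/377585
solve [mL_A; mL_B] = S·[w00; w01] and [mR_A; mR_B] = S·[w10; w11]:
  w00 = -1, w01 = 1/2, w10 = 1/2, w11 = -1

-1 1/2 1/2 -1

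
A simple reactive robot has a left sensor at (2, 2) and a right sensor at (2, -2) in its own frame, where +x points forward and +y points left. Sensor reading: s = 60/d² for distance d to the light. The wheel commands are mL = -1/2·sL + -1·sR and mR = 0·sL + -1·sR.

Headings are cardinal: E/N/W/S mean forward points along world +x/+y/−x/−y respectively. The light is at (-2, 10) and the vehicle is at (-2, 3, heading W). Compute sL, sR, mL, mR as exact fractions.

12/17 60/29 -1194/493 -60/29

left sensor world pos  = (-4, 1); dL² = 85
right sensor world pos = (-4, 5); dR² = 29
sL = 60/85 = 12/17
sR = 60/29 = 60/29
mL = -1/2·sL + -1·sR = -1194/493
mR = 0·sL + -1·sR = -60/29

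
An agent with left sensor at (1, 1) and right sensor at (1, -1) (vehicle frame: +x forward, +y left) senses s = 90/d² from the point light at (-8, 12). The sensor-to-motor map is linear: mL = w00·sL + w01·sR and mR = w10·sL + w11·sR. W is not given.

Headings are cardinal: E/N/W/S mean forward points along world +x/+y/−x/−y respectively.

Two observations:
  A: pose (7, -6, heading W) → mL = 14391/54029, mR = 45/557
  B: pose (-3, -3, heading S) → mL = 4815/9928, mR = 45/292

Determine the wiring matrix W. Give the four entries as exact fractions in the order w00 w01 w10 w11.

obs A: pose=(7,-6,W) → sL=90/557, sR=18/97, mL=14391/54029, mR=45/557
obs B: pose=(-3,-3,S) → sL=45/146, sR=45/136, mL=4815/9928, mR=45/292
sensor matrix S = [[90/557, 18/97], [45/146, 45/136]]; det S = -1000755/268199956
solve [mL_A; mL_B] = S·[w00; w01] and [mR_A; mR_B] = S·[w10; w11]:
  w00 = 1/2, w01 = 1, w10 = 1/2, w11 = 0

1/2 1 1/2 0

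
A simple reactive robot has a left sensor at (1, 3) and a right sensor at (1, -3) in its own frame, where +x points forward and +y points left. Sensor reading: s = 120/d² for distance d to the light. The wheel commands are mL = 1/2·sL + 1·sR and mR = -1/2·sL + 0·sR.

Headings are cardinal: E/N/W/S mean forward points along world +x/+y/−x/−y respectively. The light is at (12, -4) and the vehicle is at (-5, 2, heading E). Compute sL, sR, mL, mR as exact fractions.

120/337 24/53 11268/17861 -60/337

left sensor world pos  = (-4, 5); dL² = 337
right sensor world pos = (-4, -1); dR² = 265
sL = 120/337 = 120/337
sR = 120/265 = 24/53
mL = 1/2·sL + 1·sR = 11268/17861
mR = -1/2·sL + 0·sR = -60/337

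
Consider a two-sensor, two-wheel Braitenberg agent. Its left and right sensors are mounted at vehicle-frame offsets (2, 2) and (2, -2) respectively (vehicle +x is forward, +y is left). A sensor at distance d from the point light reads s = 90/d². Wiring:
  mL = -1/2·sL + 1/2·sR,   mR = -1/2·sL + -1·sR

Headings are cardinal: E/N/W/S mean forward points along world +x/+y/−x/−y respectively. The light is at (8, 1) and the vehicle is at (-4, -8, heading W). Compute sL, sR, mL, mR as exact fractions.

90/317 18/49 648/15533 -7911/15533

left sensor world pos  = (-6, -10); dL² = 317
right sensor world pos = (-6, -6); dR² = 245
sL = 90/317 = 90/317
sR = 90/245 = 18/49
mL = -1/2·sL + 1/2·sR = 648/15533
mR = -1/2·sL + -1·sR = -7911/15533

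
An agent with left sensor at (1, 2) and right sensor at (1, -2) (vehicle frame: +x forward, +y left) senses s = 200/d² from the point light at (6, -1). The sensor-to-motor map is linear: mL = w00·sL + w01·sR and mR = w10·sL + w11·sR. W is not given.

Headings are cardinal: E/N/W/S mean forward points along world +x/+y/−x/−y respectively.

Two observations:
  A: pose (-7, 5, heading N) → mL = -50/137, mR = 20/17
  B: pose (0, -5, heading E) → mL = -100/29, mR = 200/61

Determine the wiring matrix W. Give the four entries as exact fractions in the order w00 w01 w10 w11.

-1/2 0 0 1

obs A: pose=(-7,5,N) → sL=100/137, sR=20/17, mL=-50/137, mR=20/17
obs B: pose=(0,-5,E) → sL=200/29, sR=200/61, mL=-100/29, mR=200/61
sensor matrix S = [[100/137, 20/17], [200/29, 200/61]]; det S = -23568000/4120001
solve [mL_A; mL_B] = S·[w00; w01] and [mR_A; mR_B] = S·[w10; w11]:
  w00 = -1/2, w01 = 0, w10 = 0, w11 = 1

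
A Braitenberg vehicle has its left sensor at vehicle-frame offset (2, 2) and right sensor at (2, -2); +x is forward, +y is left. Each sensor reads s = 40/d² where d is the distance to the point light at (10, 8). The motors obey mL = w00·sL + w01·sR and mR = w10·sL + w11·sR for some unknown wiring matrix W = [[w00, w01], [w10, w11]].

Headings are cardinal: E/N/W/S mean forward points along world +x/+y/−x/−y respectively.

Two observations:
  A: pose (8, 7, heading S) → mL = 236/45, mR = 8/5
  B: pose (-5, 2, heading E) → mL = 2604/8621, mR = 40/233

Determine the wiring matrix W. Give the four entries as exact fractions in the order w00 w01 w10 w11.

1 1/2 0 1

obs A: pose=(8,7,S) → sL=40/9, sR=8/5, mL=236/45, mR=8/5
obs B: pose=(-5,2,E) → sL=8/37, sR=40/233, mL=2604/8621, mR=40/233
sensor matrix S = [[40/9, 8/5], [8/37, 40/233]]; det S = 161792/387945
solve [mL_A; mL_B] = S·[w00; w01] and [mR_A; mR_B] = S·[w10; w11]:
  w00 = 1, w01 = 1/2, w10 = 0, w11 = 1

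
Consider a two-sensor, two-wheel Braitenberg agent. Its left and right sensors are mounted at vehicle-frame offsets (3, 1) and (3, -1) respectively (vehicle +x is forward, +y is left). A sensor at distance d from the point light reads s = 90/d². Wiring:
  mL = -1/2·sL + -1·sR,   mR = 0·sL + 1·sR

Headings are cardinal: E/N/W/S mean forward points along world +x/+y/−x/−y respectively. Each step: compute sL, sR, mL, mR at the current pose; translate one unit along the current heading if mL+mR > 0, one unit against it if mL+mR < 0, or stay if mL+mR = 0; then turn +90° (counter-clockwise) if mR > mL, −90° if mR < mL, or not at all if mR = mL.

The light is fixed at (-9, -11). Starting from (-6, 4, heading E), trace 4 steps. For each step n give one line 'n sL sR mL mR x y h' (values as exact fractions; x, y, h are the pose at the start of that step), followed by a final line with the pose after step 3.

n=0: pose=(-6,4,E); sL=45/146, sR=45/116; mL=-2295/4234, mR=45/116; mL+mR=-45/292 → advance -1; mR−mL=7875/8468 → turn +1·90°
n=1: pose=(-7,4,N); sL=18/65, sR=10/37; mL=-983/2405, mR=10/37; mL+mR=-9/65 → advance -1; mR−mL=1633/2405 → turn +1·90°
n=2: pose=(-7,3,W); sL=9/17, sR=45/113; mL=-2547/3842, mR=45/113; mL+mR=-9/34 → advance -1; mR−mL=4077/3842 → turn +1·90°
n=3: pose=(-6,3,S); sL=90/137, sR=18/25; mL=-3591/3425, mR=18/25; mL+mR=-45/137 → advance -1; mR−mL=6057/3425 → turn +1·90°

0 45/146 45/116 -2295/4234 45/116 -6 4 E
1 18/65 10/37 -983/2405 10/37 -7 4 N
2 9/17 45/113 -2547/3842 45/113 -7 3 W
3 90/137 18/25 -3591/3425 18/25 -6 3 S
final -6 4 E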